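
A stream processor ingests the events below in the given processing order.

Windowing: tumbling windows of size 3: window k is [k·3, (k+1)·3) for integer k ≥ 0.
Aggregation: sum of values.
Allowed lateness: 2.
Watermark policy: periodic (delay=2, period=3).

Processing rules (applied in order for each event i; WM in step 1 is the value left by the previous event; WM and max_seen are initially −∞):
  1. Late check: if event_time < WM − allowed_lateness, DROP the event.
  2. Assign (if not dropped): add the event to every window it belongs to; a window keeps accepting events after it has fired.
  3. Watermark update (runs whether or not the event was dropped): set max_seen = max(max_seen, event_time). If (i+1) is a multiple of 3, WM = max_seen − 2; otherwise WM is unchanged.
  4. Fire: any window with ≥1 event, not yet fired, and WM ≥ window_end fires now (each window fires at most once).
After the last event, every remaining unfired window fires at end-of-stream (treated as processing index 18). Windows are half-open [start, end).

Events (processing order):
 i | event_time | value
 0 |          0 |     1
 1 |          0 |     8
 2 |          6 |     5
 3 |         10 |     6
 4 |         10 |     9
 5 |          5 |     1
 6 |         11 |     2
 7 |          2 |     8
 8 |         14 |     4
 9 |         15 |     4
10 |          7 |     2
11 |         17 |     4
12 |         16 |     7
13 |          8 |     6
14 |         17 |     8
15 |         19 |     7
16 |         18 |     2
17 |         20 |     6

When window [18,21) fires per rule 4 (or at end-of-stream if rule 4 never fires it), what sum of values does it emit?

15

i=0 t=0 v=1: → [0,3); WM=−∞
i=1 t=0 v=8: → [0,3); WM=−∞
i=2 t=6 v=5: → [6,9); WM=4; [0,3) fires=9
i=3 t=10 v=6: → [9,12); WM=4
i=4 t=10 v=9: → [9,12); WM=4
i=5 t=5 v=1: → [3,6); WM=8; [3,6) fires=1
i=6 t=11 v=2: → [9,12); WM=8
i=7 t=2 v=8: DROP (t<8-2); WM=8
i=8 t=14 v=4: → [12,15); WM=12; [6,9) fires=5 [9,12) fires=17
i=9 t=15 v=4: → [15,18); WM=12
i=10 t=7 v=2: DROP (t<12-2); WM=12
i=11 t=17 v=4: → [15,18); WM=15; [12,15) fires=4
i=12 t=16 v=7: → [15,18); WM=15
i=13 t=8 v=6: DROP (t<15-2); WM=15
i=14 t=17 v=8: → [15,18); WM=15
i=15 t=19 v=7: → [18,21); WM=15
i=16 t=18 v=2: → [18,21); WM=15
i=17 t=20 v=6: → [18,21); WM=18; [15,18) fires=23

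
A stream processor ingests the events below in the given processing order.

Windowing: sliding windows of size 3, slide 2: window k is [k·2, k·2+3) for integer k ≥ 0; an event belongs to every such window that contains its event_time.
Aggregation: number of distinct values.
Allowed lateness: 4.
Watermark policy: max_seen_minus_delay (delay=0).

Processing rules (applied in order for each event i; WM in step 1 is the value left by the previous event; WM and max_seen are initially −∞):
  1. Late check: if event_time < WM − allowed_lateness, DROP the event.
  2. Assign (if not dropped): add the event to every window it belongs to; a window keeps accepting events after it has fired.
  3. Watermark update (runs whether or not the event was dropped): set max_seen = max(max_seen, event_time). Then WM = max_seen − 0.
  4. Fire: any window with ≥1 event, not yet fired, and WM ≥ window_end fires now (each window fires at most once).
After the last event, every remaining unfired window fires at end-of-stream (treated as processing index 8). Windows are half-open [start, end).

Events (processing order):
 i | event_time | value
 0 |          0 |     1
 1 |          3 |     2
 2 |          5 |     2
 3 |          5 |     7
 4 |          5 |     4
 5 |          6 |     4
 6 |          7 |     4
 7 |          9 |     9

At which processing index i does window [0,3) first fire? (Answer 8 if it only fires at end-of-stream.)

i=0 t=0 v=1: → [0,3); WM=0
i=1 t=3 v=2: → [2,5); WM=3; [0,3) fires=1
i=2 t=5 v=2: → [4,7); WM=5; [2,5) fires=1
i=3 t=5 v=7: → [4,7); WM=5
i=4 t=5 v=4: → [4,7); WM=5
i=5 t=6 v=4: → [6,9),[4,7); WM=6
i=6 t=7 v=4: → [6,9); WM=7; [4,7) fires=3
i=7 t=9 v=9: → [8,11); WM=9; [6,9) fires=1

1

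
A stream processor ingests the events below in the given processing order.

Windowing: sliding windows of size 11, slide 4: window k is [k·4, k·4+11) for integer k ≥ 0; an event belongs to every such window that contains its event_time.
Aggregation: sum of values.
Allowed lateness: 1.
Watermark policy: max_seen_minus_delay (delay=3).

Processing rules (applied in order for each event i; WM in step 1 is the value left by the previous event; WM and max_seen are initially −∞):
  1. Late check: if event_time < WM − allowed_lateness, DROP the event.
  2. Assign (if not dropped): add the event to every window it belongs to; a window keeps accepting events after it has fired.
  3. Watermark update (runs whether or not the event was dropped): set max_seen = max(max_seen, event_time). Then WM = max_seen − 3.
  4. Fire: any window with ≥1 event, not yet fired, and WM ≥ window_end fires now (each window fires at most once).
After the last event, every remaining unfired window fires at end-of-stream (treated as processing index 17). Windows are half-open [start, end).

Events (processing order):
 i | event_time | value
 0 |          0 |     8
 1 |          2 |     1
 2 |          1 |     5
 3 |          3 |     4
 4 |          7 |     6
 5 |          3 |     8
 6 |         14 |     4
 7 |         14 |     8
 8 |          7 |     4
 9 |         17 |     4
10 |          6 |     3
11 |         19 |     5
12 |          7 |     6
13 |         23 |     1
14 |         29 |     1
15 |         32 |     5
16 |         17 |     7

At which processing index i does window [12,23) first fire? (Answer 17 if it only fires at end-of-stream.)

i=0 t=0 v=8: → [0,11); WM=-3
i=1 t=2 v=1: → [0,11); WM=-1
i=2 t=1 v=5: → [0,11); WM=-1
i=3 t=3 v=4: → [0,11); WM=0
i=4 t=7 v=6: → [4,15),[0,11); WM=4
i=5 t=3 v=8: → [0,11); WM=4
i=6 t=14 v=4: → [12,23),[8,19),[4,15); WM=11; [0,11) fires=32
i=7 t=14 v=8: → [12,23),[8,19),[4,15); WM=11
i=8 t=7 v=4: DROP (t<11-1); WM=11
i=9 t=17 v=4: → [16,27),[12,23),[8,19); WM=14
i=10 t=6 v=3: DROP (t<14-1); WM=14
i=11 t=19 v=5: → [16,27),[12,23); WM=16; [4,15) fires=18
i=12 t=7 v=6: DROP (t<16-1); WM=16
i=13 t=23 v=1: → [20,31),[16,27); WM=20; [8,19) fires=16
i=14 t=29 v=1: → [28,39),[24,35),[20,31); WM=26; [12,23) fires=21
i=15 t=32 v=5: → [32,43),[28,39),[24,35); WM=29; [16,27) fires=10
i=16 t=17 v=7: DROP (t<29-1); WM=29

14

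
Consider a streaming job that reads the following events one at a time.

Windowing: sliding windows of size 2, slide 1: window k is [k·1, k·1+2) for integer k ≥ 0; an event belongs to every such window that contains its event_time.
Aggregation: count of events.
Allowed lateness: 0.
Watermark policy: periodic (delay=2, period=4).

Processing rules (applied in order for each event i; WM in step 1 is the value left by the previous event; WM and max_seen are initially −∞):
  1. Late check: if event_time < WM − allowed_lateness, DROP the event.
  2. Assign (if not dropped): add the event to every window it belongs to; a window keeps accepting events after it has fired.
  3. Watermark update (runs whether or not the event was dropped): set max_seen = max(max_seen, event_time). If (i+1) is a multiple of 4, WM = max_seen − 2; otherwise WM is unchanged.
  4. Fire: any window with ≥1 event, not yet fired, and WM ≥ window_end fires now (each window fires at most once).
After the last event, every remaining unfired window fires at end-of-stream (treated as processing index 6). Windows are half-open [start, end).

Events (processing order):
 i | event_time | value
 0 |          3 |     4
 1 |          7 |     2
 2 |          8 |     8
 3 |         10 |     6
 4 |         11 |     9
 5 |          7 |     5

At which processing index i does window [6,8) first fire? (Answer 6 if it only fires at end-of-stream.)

3

i=0 t=3 v=4: → [3,5),[2,4); WM=−∞
i=1 t=7 v=2: → [7,9),[6,8); WM=−∞
i=2 t=8 v=8: → [8,10),[7,9); WM=−∞
i=3 t=10 v=6: → [10,12),[9,11); WM=8; [2,4) fires=1 [3,5) fires=1 [6,8) fires=1
i=4 t=11 v=9: → [11,13),[10,12); WM=8
i=5 t=7 v=5: DROP (t<8-0); WM=8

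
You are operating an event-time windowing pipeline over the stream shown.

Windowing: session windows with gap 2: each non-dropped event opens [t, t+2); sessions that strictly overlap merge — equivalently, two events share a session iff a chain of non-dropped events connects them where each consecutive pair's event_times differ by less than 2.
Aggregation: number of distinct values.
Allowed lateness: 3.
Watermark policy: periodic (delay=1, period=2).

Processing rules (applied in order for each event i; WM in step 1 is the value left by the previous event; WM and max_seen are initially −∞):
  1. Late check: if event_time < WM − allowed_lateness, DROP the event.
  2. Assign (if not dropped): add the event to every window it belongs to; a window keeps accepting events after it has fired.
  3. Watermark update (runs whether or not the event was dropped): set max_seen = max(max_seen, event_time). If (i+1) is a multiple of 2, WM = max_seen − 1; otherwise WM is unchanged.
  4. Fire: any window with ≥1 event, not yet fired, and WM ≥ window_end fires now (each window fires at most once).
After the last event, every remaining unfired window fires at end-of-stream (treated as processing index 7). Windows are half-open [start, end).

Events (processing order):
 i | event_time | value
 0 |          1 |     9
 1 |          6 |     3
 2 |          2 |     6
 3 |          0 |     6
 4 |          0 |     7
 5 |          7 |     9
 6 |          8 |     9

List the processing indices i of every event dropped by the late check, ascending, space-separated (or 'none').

i=0 t=1 v=9: → [1,3); WM=−∞
i=1 t=6 v=3: → [6,8); WM=5
i=2 t=2 v=6: → [1,4); WM=5
i=3 t=0 v=6: DROP (t<5-3); WM=5
i=4 t=0 v=7: DROP (t<5-3); WM=5
i=5 t=7 v=9: → [6,9); WM=6
i=6 t=8 v=9: → [6,10); WM=6

3 4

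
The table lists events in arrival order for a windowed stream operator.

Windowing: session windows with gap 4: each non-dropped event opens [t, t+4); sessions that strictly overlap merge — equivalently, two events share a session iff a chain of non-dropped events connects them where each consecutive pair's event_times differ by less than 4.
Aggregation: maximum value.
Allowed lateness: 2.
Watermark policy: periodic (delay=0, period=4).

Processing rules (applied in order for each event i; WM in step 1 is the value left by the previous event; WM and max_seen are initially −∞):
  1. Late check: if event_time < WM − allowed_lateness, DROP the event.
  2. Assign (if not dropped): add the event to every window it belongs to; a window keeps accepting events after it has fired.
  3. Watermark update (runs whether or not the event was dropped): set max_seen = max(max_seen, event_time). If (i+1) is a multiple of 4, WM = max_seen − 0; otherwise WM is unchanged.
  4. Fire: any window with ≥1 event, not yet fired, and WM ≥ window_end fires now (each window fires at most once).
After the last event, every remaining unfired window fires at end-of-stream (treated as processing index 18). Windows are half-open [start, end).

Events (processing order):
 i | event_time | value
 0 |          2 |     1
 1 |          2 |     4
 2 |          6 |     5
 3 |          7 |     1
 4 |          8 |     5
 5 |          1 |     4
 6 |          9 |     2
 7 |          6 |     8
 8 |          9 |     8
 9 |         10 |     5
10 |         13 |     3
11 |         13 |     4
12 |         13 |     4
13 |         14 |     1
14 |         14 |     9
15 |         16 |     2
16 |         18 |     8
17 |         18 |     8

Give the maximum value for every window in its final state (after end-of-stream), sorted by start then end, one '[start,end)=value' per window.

i=0 t=2 v=1: → [2,6); WM=−∞
i=1 t=2 v=4: → [2,6); WM=−∞
i=2 t=6 v=5: → [6,10); WM=−∞
i=3 t=7 v=1: → [6,11); WM=7
i=4 t=8 v=5: → [6,12); WM=7
i=5 t=1 v=4: DROP (t<7-2); WM=7
i=6 t=9 v=2: → [6,13); WM=7
i=7 t=6 v=8: → [6,13); WM=9
i=8 t=9 v=8: → [6,13); WM=9
i=9 t=10 v=5: → [6,14); WM=9
i=10 t=13 v=3: → [6,17); WM=9
i=11 t=13 v=4: → [6,17); WM=13
i=12 t=13 v=4: → [6,17); WM=13
i=13 t=14 v=1: → [6,18); WM=13
i=14 t=14 v=9: → [6,18); WM=13
i=15 t=16 v=2: → [6,20); WM=16
i=16 t=18 v=8: → [6,22); WM=16
i=17 t=18 v=8: → [6,22); WM=16

[2,6)=4 [6,22)=9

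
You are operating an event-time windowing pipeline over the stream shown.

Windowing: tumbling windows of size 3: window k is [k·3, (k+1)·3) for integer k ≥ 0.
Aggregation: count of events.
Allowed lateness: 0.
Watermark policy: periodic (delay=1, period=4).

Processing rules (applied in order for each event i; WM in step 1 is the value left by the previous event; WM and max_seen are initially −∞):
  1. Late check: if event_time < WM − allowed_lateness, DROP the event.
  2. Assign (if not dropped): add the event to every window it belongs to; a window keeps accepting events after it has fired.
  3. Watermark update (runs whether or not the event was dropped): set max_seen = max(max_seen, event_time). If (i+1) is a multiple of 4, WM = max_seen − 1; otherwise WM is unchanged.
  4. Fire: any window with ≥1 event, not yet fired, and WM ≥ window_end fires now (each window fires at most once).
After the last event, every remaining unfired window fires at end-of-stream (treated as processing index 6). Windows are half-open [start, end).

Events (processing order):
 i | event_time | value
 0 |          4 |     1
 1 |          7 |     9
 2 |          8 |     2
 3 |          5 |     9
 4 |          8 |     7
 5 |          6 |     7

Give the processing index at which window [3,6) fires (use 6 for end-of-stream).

3

i=0 t=4 v=1: → [3,6); WM=−∞
i=1 t=7 v=9: → [6,9); WM=−∞
i=2 t=8 v=2: → [6,9); WM=−∞
i=3 t=5 v=9: → [3,6); WM=7; [3,6) fires=2
i=4 t=8 v=7: → [6,9); WM=7
i=5 t=6 v=7: DROP (t<7-0); WM=7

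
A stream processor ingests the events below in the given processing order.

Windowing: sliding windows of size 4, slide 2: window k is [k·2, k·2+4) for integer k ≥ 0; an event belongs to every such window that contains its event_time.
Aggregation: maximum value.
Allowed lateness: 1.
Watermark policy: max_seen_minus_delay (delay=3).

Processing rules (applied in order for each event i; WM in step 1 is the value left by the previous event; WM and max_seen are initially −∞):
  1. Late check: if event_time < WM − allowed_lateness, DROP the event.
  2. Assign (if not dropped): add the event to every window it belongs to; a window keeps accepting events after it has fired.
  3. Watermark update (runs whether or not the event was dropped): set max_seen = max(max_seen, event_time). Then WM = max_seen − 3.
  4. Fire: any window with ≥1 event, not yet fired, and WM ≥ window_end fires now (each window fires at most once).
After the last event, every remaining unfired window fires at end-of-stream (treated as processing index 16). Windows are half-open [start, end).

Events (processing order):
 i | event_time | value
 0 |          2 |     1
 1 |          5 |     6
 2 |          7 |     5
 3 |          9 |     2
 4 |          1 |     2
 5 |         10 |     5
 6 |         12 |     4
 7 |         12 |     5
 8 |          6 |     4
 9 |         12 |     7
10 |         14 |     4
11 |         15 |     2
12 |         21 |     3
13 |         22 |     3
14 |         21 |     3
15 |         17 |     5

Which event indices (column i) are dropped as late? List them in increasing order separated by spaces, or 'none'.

4 8 15

i=0 t=2 v=1: → [2,6),[0,4); WM=-1
i=1 t=5 v=6: → [4,8),[2,6); WM=2
i=2 t=7 v=5: → [6,10),[4,8); WM=4; [0,4) fires=1
i=3 t=9 v=2: → [8,12),[6,10); WM=6; [2,6) fires=6
i=4 t=1 v=2: DROP (t<6-1); WM=6
i=5 t=10 v=5: → [10,14),[8,12); WM=7
i=6 t=12 v=4: → [12,16),[10,14); WM=9; [4,8) fires=6
i=7 t=12 v=5: → [12,16),[10,14); WM=9
i=8 t=6 v=4: DROP (t<9-1); WM=9
i=9 t=12 v=7: → [12,16),[10,14); WM=9
i=10 t=14 v=4: → [14,18),[12,16); WM=11; [6,10) fires=5
i=11 t=15 v=2: → [14,18),[12,16); WM=12; [8,12) fires=5
i=12 t=21 v=3: → [20,24),[18,22); WM=18; [10,14) fires=7 [12,16) fires=7 [14,18) fires=4
i=13 t=22 v=3: → [22,26),[20,24); WM=19
i=14 t=21 v=3: → [20,24),[18,22); WM=19
i=15 t=17 v=5: DROP (t<19-1); WM=19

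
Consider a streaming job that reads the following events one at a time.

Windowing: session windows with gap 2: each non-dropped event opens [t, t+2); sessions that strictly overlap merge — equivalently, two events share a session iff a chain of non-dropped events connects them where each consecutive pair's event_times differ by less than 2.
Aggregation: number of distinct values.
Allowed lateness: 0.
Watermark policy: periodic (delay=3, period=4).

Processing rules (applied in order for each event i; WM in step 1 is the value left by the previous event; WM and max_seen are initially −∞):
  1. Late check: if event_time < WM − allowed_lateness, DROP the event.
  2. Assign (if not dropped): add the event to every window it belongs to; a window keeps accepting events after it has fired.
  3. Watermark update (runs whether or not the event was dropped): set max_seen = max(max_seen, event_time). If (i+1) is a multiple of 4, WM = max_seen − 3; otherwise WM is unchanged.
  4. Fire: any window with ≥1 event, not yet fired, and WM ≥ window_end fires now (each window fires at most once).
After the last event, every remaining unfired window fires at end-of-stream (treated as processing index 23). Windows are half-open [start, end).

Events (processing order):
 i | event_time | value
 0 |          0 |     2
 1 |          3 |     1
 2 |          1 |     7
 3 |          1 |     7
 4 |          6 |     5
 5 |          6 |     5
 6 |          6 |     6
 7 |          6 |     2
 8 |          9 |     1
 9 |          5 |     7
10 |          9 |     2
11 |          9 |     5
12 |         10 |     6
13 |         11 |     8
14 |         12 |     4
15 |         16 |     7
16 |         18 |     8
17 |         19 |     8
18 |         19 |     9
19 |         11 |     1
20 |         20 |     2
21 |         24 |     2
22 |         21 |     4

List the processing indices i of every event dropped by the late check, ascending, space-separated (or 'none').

19

i=0 t=0 v=2: → [0,2); WM=−∞
i=1 t=3 v=1: → [3,5); WM=−∞
i=2 t=1 v=7: → [0,3); WM=−∞
i=3 t=1 v=7: → [0,3); WM=0
i=4 t=6 v=5: → [6,8); WM=0
i=5 t=6 v=5: → [6,8); WM=0
i=6 t=6 v=6: → [6,8); WM=0
i=7 t=6 v=2: → [6,8); WM=3
i=8 t=9 v=1: → [9,11); WM=3
i=9 t=5 v=7: → [5,8); WM=3
i=10 t=9 v=2: → [9,11); WM=3
i=11 t=9 v=5: → [9,11); WM=6
i=12 t=10 v=6: → [9,12); WM=6
i=13 t=11 v=8: → [9,13); WM=6
i=14 t=12 v=4: → [9,14); WM=6
i=15 t=16 v=7: → [16,18); WM=13
i=16 t=18 v=8: → [18,20); WM=13
i=17 t=19 v=8: → [18,21); WM=13
i=18 t=19 v=9: → [18,21); WM=13
i=19 t=11 v=1: DROP (t<13-0); WM=16
i=20 t=20 v=2: → [18,22); WM=16
i=21 t=24 v=2: → [24,26); WM=16
i=22 t=21 v=4: → [18,23); WM=16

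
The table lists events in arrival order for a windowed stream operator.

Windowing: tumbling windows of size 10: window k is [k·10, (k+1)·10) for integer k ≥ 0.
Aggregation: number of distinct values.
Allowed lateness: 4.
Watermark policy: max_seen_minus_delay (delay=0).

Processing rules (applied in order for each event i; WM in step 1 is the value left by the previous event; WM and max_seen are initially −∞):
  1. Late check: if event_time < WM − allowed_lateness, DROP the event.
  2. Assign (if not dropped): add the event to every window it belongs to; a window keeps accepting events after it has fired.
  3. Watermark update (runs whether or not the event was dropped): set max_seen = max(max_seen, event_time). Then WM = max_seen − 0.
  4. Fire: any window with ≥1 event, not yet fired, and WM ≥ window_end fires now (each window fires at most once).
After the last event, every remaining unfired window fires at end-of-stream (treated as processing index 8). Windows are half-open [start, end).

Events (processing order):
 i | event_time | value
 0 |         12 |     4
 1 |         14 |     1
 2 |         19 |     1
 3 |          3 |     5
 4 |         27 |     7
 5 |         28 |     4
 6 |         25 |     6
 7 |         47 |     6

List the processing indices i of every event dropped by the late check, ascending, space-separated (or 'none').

3

i=0 t=12 v=4: → [10,20); WM=12
i=1 t=14 v=1: → [10,20); WM=14
i=2 t=19 v=1: → [10,20); WM=19
i=3 t=3 v=5: DROP (t<19-4); WM=19
i=4 t=27 v=7: → [20,30); WM=27; [10,20) fires=2
i=5 t=28 v=4: → [20,30); WM=28
i=6 t=25 v=6: → [20,30); WM=28
i=7 t=47 v=6: → [40,50); WM=47; [20,30) fires=3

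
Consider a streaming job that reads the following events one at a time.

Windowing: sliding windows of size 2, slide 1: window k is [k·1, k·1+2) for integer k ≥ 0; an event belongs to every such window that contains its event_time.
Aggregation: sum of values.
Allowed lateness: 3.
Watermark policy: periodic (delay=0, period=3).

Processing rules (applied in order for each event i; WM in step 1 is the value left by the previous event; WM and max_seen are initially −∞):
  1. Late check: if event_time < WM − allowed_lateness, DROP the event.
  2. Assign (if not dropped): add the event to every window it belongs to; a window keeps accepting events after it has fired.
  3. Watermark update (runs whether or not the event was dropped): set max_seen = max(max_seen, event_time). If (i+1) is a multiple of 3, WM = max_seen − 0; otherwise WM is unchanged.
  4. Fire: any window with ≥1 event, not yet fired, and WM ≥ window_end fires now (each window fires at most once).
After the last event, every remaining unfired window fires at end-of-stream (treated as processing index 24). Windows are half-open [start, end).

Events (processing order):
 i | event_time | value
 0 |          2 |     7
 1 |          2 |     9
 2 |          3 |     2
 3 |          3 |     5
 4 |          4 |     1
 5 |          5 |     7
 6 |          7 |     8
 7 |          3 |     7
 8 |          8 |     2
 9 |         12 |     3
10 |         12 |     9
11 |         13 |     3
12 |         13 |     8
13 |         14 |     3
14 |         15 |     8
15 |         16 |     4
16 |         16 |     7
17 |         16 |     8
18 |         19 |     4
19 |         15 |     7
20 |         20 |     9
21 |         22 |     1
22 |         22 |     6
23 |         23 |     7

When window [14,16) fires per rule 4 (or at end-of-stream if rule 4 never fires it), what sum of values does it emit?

11

i=0 t=2 v=7: → [2,4),[1,3); WM=−∞
i=1 t=2 v=9: → [2,4),[1,3); WM=−∞
i=2 t=3 v=2: → [3,5),[2,4); WM=3; [1,3) fires=16
i=3 t=3 v=5: → [3,5),[2,4); WM=3
i=4 t=4 v=1: → [4,6),[3,5); WM=3
i=5 t=5 v=7: → [5,7),[4,6); WM=5; [2,4) fires=23 [3,5) fires=8
i=6 t=7 v=8: → [7,9),[6,8); WM=5
i=7 t=3 v=7: → [3,5),[2,4); WM=5
i=8 t=8 v=2: → [8,10),[7,9); WM=8; [4,6) fires=8 [5,7) fires=7 [6,8) fires=8
i=9 t=12 v=3: → [12,14),[11,13); WM=8
i=10 t=12 v=9: → [12,14),[11,13); WM=8
i=11 t=13 v=3: → [13,15),[12,14); WM=13; [7,9) fires=10 [8,10) fires=2 [11,13) fires=12
i=12 t=13 v=8: → [13,15),[12,14); WM=13
i=13 t=14 v=3: → [14,16),[13,15); WM=13
i=14 t=15 v=8: → [15,17),[14,16); WM=15; [12,14) fires=23 [13,15) fires=14
i=15 t=16 v=4: → [16,18),[15,17); WM=15
i=16 t=16 v=7: → [16,18),[15,17); WM=15
i=17 t=16 v=8: → [16,18),[15,17); WM=16; [14,16) fires=11
i=18 t=19 v=4: → [19,21),[18,20); WM=16
i=19 t=15 v=7: → [15,17),[14,16); WM=16
i=20 t=20 v=9: → [20,22),[19,21); WM=20; [15,17) fires=34 [16,18) fires=19 [18,20) fires=4
i=21 t=22 v=1: → [22,24),[21,23); WM=20
i=22 t=22 v=6: → [22,24),[21,23); WM=20
i=23 t=23 v=7: → [23,25),[22,24); WM=23; [19,21) fires=13 [20,22) fires=9 [21,23) fires=7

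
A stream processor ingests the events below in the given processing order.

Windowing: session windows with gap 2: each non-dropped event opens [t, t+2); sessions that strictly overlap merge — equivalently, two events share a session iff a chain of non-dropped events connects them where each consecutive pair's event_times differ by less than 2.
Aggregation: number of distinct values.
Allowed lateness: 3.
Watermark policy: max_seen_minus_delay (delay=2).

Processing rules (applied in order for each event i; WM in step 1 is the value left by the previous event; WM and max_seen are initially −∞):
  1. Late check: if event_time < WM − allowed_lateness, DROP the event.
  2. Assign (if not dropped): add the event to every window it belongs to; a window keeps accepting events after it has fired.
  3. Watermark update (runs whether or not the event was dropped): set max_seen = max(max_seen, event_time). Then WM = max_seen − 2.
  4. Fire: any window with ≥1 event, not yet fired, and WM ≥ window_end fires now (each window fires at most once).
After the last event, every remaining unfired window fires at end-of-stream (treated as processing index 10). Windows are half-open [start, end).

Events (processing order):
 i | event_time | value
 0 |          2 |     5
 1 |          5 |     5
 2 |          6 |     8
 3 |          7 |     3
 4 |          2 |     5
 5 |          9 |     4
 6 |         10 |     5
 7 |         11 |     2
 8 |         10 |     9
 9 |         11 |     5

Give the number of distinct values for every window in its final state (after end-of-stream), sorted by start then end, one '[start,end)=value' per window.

[2,4)=1 [5,9)=3 [9,13)=4

i=0 t=2 v=5: → [2,4); WM=0
i=1 t=5 v=5: → [5,7); WM=3
i=2 t=6 v=8: → [5,8); WM=4
i=3 t=7 v=3: → [5,9); WM=5
i=4 t=2 v=5: → [2,4); WM=5
i=5 t=9 v=4: → [9,11); WM=7
i=6 t=10 v=5: → [9,12); WM=8
i=7 t=11 v=2: → [9,13); WM=9
i=8 t=10 v=9: → [9,13); WM=9
i=9 t=11 v=5: → [9,13); WM=9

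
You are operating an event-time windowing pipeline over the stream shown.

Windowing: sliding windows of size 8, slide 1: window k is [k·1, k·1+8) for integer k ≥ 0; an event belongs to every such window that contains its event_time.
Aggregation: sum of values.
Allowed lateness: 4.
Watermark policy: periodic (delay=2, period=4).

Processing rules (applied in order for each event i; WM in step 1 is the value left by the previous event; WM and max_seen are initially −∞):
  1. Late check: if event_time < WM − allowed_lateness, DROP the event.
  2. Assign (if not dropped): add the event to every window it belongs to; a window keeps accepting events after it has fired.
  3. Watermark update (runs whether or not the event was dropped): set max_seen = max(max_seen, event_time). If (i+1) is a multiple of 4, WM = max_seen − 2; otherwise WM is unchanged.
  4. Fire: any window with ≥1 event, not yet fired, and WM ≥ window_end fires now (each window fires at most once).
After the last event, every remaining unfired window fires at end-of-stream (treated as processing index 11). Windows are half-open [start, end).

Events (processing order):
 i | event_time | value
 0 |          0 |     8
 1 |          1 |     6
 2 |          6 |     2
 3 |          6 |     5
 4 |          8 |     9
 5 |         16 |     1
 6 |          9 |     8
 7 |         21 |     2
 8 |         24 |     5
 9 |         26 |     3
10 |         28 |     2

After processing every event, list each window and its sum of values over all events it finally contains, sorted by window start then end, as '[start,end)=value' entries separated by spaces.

[0,8)=21 [1,9)=22 [2,10)=24 [3,11)=24 [4,12)=24 [5,13)=24 [6,14)=24 [7,15)=17 [8,16)=17 [9,17)=9 [10,18)=1 [11,19)=1 [12,20)=1 [13,21)=1 [14,22)=3 [15,23)=3 [16,24)=3 [17,25)=7 [18,26)=7 [19,27)=10 [20,28)=10 [21,29)=12 [22,30)=10 [23,31)=10 [24,32)=10 [25,33)=5 [26,34)=5 [27,35)=2 [28,36)=2

i=0 t=0 v=8: → [0,8); WM=−∞
i=1 t=1 v=6: → [1,9),[0,8); WM=−∞
i=2 t=6 v=2: → [6,14),[5,13),[4,12),[3,11),[2,10),[1,9),[0,8); WM=−∞
i=3 t=6 v=5: → [6,14),[5,13),[4,12),[3,11),[2,10),[1,9),[0,8); WM=4
i=4 t=8 v=9: → [8,16),[7,15),[6,14),[5,13),[4,12),[3,11),[2,10),[1,9); WM=4
i=5 t=16 v=1: → [16,24),[15,23),[14,22),[13,21),[12,20),[11,19),[10,18),[9,17); WM=4
i=6 t=9 v=8: → [9,17),[8,16),[7,15),[6,14),[5,13),[4,12),[3,11),[2,10); WM=4
i=7 t=21 v=2: → [21,29),[20,28),[19,27),[18,26),[17,25),[16,24),[15,23),[14,22); WM=19; [0,8) fires=21 [1,9) fires=22 [2,10) fires=24 [3,11) fires=24 [4,12) fires=24 [5,13) fires=24 [6,14) fires=24 [7,15) fires=17 [8,16) fires=17 [9,17) fires=9 [10,18) fires=1 [11,19) fires=1
i=8 t=24 v=5: → [24,32),[23,31),[22,30),[21,29),[20,28),[19,27),[18,26),[17,25); WM=19
i=9 t=26 v=3: → [26,34),[25,33),[24,32),[23,31),[22,30),[21,29),[20,28),[19,27); WM=19
i=10 t=28 v=2: → [28,36),[27,35),[26,34),[25,33),[24,32),[23,31),[22,30),[21,29); WM=19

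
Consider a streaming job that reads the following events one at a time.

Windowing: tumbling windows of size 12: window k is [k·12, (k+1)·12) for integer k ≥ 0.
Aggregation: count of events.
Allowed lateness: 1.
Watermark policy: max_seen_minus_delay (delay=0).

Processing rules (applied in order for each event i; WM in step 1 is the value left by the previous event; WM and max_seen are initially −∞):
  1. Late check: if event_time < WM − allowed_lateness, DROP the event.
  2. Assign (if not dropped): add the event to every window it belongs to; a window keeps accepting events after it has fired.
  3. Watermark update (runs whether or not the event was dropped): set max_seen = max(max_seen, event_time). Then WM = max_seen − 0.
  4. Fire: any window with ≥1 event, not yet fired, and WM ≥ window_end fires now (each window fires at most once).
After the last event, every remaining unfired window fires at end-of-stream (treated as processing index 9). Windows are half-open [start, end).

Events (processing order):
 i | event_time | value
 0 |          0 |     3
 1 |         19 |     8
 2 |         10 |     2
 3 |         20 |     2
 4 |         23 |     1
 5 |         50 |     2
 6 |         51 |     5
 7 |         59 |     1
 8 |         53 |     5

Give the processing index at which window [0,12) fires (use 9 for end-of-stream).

i=0 t=0 v=3: → [0,12); WM=0
i=1 t=19 v=8: → [12,24); WM=19; [0,12) fires=1
i=2 t=10 v=2: DROP (t<19-1); WM=19
i=3 t=20 v=2: → [12,24); WM=20
i=4 t=23 v=1: → [12,24); WM=23
i=5 t=50 v=2: → [48,60); WM=50; [12,24) fires=3
i=6 t=51 v=5: → [48,60); WM=51
i=7 t=59 v=1: → [48,60); WM=59
i=8 t=53 v=5: DROP (t<59-1); WM=59

1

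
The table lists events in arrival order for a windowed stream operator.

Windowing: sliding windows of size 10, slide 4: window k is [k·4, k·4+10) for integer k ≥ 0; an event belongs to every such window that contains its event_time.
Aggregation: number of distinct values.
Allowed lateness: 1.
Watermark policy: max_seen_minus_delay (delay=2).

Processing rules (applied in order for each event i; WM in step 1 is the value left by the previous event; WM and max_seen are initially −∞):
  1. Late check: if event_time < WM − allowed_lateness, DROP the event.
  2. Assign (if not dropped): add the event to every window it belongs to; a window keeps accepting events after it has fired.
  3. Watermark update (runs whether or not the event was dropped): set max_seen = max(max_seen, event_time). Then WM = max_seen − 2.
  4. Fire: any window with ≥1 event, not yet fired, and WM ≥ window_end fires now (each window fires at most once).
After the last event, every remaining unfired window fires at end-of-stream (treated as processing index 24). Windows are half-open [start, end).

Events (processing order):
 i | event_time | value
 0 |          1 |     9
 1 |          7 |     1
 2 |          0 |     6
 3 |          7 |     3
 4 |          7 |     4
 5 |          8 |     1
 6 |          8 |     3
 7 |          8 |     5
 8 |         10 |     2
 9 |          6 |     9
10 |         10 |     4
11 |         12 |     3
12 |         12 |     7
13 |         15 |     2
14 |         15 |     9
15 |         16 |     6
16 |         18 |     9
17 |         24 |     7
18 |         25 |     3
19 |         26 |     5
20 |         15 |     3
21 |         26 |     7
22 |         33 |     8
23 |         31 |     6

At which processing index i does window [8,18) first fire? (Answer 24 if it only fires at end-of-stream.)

17

i=0 t=1 v=9: → [0,10); WM=-1
i=1 t=7 v=1: → [4,14),[0,10); WM=5
i=2 t=0 v=6: DROP (t<5-1); WM=5
i=3 t=7 v=3: → [4,14),[0,10); WM=5
i=4 t=7 v=4: → [4,14),[0,10); WM=5
i=5 t=8 v=1: → [8,18),[4,14),[0,10); WM=6
i=6 t=8 v=3: → [8,18),[4,14),[0,10); WM=6
i=7 t=8 v=5: → [8,18),[4,14),[0,10); WM=6
i=8 t=10 v=2: → [8,18),[4,14); WM=8
i=9 t=6 v=9: DROP (t<8-1); WM=8
i=10 t=10 v=4: → [8,18),[4,14); WM=8
i=11 t=12 v=3: → [12,22),[8,18),[4,14); WM=10; [0,10) fires=5
i=12 t=12 v=7: → [12,22),[8,18),[4,14); WM=10
i=13 t=15 v=2: → [12,22),[8,18); WM=13
i=14 t=15 v=9: → [12,22),[8,18); WM=13
i=15 t=16 v=6: → [16,26),[12,22),[8,18); WM=14; [4,14) fires=6
i=16 t=18 v=9: → [16,26),[12,22); WM=16
i=17 t=24 v=7: → [24,34),[20,30),[16,26); WM=22; [8,18) fires=8 [12,22) fires=5
i=18 t=25 v=3: → [24,34),[20,30),[16,26); WM=23
i=19 t=26 v=5: → [24,34),[20,30); WM=24
i=20 t=15 v=3: DROP (t<24-1); WM=24
i=21 t=26 v=7: → [24,34),[20,30); WM=24
i=22 t=33 v=8: → [32,42),[28,38),[24,34); WM=31; [16,26) fires=4 [20,30) fires=3
i=23 t=31 v=6: → [28,38),[24,34); WM=31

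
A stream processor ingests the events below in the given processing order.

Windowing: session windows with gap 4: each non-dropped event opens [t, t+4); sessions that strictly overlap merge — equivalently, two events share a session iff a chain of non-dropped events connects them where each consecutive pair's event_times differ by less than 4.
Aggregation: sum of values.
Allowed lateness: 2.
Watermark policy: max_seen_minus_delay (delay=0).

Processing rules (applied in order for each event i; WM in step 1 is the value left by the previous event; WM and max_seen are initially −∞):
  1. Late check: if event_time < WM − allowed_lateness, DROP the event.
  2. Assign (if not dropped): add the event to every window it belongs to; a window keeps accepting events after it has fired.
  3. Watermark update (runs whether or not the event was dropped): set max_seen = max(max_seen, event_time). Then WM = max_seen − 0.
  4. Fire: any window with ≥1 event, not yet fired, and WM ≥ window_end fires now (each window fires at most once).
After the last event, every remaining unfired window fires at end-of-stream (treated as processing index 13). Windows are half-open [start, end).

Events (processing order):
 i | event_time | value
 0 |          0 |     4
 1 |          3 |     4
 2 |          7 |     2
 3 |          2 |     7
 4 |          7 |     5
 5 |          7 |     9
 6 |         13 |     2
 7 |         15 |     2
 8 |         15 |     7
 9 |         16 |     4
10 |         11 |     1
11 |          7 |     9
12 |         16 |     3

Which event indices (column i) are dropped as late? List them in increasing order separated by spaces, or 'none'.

3 10 11

i=0 t=0 v=4: → [0,4); WM=0
i=1 t=3 v=4: → [0,7); WM=3
i=2 t=7 v=2: → [7,11); WM=7
i=3 t=2 v=7: DROP (t<7-2); WM=7
i=4 t=7 v=5: → [7,11); WM=7
i=5 t=7 v=9: → [7,11); WM=7
i=6 t=13 v=2: → [13,17); WM=13
i=7 t=15 v=2: → [13,19); WM=15
i=8 t=15 v=7: → [13,19); WM=15
i=9 t=16 v=4: → [13,20); WM=16
i=10 t=11 v=1: DROP (t<16-2); WM=16
i=11 t=7 v=9: DROP (t<16-2); WM=16
i=12 t=16 v=3: → [13,20); WM=16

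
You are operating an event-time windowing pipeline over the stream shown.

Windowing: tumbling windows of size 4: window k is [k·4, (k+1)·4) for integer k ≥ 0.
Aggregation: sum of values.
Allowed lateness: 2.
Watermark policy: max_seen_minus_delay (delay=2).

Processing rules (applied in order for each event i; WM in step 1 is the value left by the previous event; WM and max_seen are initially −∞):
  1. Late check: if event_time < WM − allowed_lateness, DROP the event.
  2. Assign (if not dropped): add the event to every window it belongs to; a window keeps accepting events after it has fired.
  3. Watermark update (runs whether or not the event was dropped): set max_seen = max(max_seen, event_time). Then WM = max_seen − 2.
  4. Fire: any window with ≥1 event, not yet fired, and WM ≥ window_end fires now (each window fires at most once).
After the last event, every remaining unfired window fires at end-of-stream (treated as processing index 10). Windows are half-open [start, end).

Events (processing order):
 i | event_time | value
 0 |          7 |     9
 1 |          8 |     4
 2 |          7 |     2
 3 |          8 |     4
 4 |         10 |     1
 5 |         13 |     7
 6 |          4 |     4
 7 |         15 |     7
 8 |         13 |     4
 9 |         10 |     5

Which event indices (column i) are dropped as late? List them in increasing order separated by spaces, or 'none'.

i=0 t=7 v=9: → [4,8); WM=5
i=1 t=8 v=4: → [8,12); WM=6
i=2 t=7 v=2: → [4,8); WM=6
i=3 t=8 v=4: → [8,12); WM=6
i=4 t=10 v=1: → [8,12); WM=8; [4,8) fires=11
i=5 t=13 v=7: → [12,16); WM=11
i=6 t=4 v=4: DROP (t<11-2); WM=11
i=7 t=15 v=7: → [12,16); WM=13; [8,12) fires=9
i=8 t=13 v=4: → [12,16); WM=13
i=9 t=10 v=5: DROP (t<13-2); WM=13

6 9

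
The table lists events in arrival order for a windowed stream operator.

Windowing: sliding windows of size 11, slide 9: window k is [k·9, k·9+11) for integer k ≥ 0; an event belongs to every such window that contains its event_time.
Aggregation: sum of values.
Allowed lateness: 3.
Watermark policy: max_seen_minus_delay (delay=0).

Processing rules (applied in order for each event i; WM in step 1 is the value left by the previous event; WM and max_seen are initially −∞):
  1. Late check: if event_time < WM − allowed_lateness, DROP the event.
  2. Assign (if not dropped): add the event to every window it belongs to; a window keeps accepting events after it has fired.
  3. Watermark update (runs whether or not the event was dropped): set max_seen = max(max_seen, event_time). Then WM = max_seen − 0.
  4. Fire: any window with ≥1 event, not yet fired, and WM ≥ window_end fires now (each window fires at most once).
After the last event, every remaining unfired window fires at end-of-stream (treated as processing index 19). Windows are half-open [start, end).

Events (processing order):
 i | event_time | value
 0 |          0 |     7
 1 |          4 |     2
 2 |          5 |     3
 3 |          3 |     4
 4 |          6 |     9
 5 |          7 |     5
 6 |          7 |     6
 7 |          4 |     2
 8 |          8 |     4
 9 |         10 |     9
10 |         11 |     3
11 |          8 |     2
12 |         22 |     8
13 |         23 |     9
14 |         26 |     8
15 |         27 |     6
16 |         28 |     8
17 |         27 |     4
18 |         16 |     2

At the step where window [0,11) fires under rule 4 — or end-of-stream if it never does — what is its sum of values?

51

i=0 t=0 v=7: → [0,11); WM=0
i=1 t=4 v=2: → [0,11); WM=4
i=2 t=5 v=3: → [0,11); WM=5
i=3 t=3 v=4: → [0,11); WM=5
i=4 t=6 v=9: → [0,11); WM=6
i=5 t=7 v=5: → [0,11); WM=7
i=6 t=7 v=6: → [0,11); WM=7
i=7 t=4 v=2: → [0,11); WM=7
i=8 t=8 v=4: → [0,11); WM=8
i=9 t=10 v=9: → [9,20),[0,11); WM=10
i=10 t=11 v=3: → [9,20); WM=11; [0,11) fires=51
i=11 t=8 v=2: → [0,11); WM=11
i=12 t=22 v=8: → [18,29); WM=22; [9,20) fires=12
i=13 t=23 v=9: → [18,29); WM=23
i=14 t=26 v=8: → [18,29); WM=26
i=15 t=27 v=6: → [27,38),[18,29); WM=27
i=16 t=28 v=8: → [27,38),[18,29); WM=28
i=17 t=27 v=4: → [27,38),[18,29); WM=28
i=18 t=16 v=2: DROP (t<28-3); WM=28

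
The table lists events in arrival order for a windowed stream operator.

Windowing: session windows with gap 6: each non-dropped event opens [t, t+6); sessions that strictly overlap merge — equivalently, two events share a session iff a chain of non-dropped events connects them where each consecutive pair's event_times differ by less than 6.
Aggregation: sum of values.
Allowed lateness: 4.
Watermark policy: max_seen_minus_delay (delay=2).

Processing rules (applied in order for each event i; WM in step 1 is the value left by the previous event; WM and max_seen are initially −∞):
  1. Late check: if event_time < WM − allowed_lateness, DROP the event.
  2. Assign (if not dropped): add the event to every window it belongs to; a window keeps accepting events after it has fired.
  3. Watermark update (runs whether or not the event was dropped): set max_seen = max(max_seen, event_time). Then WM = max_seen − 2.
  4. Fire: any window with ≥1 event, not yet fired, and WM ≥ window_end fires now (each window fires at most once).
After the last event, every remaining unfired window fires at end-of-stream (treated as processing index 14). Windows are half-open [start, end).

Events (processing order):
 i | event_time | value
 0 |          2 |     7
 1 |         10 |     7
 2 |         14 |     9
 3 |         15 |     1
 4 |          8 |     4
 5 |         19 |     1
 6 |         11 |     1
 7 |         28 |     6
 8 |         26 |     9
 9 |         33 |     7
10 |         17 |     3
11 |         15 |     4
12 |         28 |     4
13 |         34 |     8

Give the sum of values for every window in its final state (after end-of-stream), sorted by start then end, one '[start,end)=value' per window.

[2,8)=7 [10,25)=18 [26,40)=34

i=0 t=2 v=7: → [2,8); WM=0
i=1 t=10 v=7: → [10,16); WM=8
i=2 t=14 v=9: → [10,20); WM=12
i=3 t=15 v=1: → [10,21); WM=13
i=4 t=8 v=4: DROP (t<13-4); WM=13
i=5 t=19 v=1: → [10,25); WM=17
i=6 t=11 v=1: DROP (t<17-4); WM=17
i=7 t=28 v=6: → [28,34); WM=26
i=8 t=26 v=9: → [26,34); WM=26
i=9 t=33 v=7: → [26,39); WM=31
i=10 t=17 v=3: DROP (t<31-4); WM=31
i=11 t=15 v=4: DROP (t<31-4); WM=31
i=12 t=28 v=4: → [26,39); WM=31
i=13 t=34 v=8: → [26,40); WM=32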